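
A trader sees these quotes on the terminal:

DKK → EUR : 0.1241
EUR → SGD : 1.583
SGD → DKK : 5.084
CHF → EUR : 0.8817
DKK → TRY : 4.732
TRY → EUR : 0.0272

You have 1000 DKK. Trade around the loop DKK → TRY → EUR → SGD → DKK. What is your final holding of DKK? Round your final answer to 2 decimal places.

1035.86

1000 DKK × 4.732 = 4732 TRY
4732 TRY × 0.0272 = 128.7104 EUR
128.7104 EUR × 1.583 = 203.7485632 SGD
203.7485632 SGD × 5.084 = 1035.8576953088 DKK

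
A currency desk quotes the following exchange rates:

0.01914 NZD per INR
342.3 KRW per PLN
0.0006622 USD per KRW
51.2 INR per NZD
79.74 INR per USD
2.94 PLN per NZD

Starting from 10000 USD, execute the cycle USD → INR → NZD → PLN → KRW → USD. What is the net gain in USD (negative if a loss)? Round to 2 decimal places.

170.95

10000 USD × 79.74 = 797400 INR
797400 INR × 0.01914 = 15262.236 NZD
15262.236 NZD × 2.94 = 44870.97384 PLN
44870.97384 PLN × 342.3 = 15359334.345432 KRW
15359334.345432 KRW × 0.0006622 = 10170.9512035450704 USD
Net change: 10170.9512035450704 − 10000 = 170.9512035450704 USD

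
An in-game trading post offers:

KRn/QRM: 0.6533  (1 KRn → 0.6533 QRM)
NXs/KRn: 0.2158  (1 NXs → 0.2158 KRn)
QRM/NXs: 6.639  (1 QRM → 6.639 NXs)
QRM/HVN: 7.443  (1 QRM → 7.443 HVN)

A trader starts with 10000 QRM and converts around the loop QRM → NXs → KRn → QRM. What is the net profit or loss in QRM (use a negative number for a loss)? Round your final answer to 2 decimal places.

-640.20

10000 QRM × 6.639 = 66390 NXs
66390 NXs × 0.2158 = 14326.962 KRn
14326.962 KRn × 0.6533 = 9359.8042746 QRM
Net change: 9359.8042746 − 10000 = -640.1957254 QRM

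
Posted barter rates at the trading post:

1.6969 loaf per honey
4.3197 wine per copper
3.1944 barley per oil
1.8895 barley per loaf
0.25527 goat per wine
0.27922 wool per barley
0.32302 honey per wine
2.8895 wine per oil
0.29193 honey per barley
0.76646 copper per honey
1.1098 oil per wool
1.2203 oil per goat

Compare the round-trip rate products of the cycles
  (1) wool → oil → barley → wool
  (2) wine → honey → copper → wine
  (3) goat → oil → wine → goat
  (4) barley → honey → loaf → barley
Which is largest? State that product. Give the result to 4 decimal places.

(1) 1.1098 × 3.1944 × 0.27922 = 0.98988
(2) 0.32302 × 0.76646 × 4.3197 = 1.06948
(3) 1.2203 × 2.8895 × 0.25527 = 0.90010
(4) 0.29193 × 1.6969 × 1.8895 = 0.93601
Highest is cycle (2) at 1.0695 (>1, arbitrage).

1.0695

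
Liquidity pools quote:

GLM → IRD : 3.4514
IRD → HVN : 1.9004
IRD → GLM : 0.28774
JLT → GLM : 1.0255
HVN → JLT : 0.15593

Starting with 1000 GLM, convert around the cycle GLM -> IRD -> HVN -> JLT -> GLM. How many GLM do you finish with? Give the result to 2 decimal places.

1048.83

1000 GLM × 3.4514 = 3451.4 IRD
3451.4 IRD × 1.9004 = 6559.04056 HVN
6559.04056 HVN × 0.15593 = 1022.7511945208 JLT
1022.7511945208 JLT × 1.0255 = 1048.8313499810804 GLM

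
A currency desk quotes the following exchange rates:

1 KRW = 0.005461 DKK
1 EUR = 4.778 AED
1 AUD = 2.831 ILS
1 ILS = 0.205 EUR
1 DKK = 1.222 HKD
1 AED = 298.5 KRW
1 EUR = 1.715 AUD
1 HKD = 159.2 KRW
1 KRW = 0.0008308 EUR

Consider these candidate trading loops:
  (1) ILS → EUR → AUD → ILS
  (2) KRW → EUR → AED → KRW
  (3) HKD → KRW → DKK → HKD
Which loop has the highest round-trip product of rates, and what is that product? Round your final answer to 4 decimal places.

1.1849

(1) 0.205 × 1.715 × 2.831 = 0.99531
(2) 0.0008308 × 4.778 × 298.5 = 1.18491
(3) 159.2 × 0.005461 × 1.222 = 1.06240
Highest is cycle (2) at 1.1849 (>1, arbitrage).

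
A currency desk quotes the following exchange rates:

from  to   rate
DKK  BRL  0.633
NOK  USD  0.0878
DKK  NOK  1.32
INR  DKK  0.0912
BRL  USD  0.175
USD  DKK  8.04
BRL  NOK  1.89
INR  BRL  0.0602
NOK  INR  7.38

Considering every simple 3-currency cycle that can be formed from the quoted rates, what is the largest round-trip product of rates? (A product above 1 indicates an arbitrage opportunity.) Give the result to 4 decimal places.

0.9318

USD→DKK→NOK→USD: 8.04 × 1.32 × 0.0878 = 0.93180
USD→DKK→BRL→USD: 8.04 × 0.633 × 0.175 = 0.89063
DKK→NOK→INR→DKK: 1.32 × 7.38 × 0.0912 = 0.88843
INR→BRL→NOK→INR: 0.0602 × 1.89 × 7.38 = 0.83968
Maximum is USD→DKK→NOK→USD at 0.9318; no arbitrage — every cycle loses value.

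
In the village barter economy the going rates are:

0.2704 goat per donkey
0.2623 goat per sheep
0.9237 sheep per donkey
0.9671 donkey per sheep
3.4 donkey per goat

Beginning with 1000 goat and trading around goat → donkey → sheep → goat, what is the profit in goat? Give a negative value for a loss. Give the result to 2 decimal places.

-176.23

1000 goat × 3.4 = 3400 donkey
3400 donkey × 0.9237 = 3140.58 sheep
3140.58 sheep × 0.2623 = 823.774134 goat
Net change: 823.774134 − 1000 = -176.225866 goat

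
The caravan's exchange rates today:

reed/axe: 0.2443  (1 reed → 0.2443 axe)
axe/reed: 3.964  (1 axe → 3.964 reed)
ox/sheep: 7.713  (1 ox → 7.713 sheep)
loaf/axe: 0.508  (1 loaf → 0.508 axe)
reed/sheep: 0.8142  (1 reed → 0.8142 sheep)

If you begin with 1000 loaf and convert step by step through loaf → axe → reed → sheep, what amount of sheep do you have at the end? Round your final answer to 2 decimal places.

1000 loaf × 0.508 = 508 axe
508 axe × 3.964 = 2013.712 reed
2013.712 reed × 0.8142 = 1639.5643104 sheep

1639.56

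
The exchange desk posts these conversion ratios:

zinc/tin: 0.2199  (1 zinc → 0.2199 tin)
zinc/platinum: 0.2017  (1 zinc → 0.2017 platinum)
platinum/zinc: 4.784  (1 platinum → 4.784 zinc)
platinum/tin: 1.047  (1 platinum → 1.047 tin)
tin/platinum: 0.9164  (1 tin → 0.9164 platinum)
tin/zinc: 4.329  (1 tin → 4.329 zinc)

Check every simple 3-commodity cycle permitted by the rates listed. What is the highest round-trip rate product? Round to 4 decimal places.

zinc→tin→platinum→zinc: 0.2199 × 0.9164 × 4.784 = 0.96405
zinc→platinum→tin→zinc: 0.2017 × 1.047 × 4.329 = 0.91420
Maximum is zinc→tin→platinum→zinc at 0.9641; no arbitrage — every cycle loses value.

0.9641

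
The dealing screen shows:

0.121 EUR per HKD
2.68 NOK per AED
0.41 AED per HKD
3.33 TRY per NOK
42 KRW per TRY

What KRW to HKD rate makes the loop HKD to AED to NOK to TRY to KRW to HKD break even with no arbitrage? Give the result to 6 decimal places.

Known legs of the cycle: 0.41 × 2.68 × 3.33 × 42 = 153.678168
For no arbitrage the full-cycle product must be 1, so the missing rate is 1 / 153.678168 ≈ 0.00650711.

0.006507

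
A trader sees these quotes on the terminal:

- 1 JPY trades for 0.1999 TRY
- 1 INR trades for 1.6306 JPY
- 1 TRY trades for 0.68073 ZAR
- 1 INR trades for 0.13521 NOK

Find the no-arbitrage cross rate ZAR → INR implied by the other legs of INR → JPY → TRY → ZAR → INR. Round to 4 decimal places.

4.5068

Known legs of the cycle: 1.6306 × 0.1999 × 0.68073 = 0.2218886677662
For no arbitrage the full-cycle product must be 1, so the missing rate is 1 / 0.2218886677662 ≈ 4.506765.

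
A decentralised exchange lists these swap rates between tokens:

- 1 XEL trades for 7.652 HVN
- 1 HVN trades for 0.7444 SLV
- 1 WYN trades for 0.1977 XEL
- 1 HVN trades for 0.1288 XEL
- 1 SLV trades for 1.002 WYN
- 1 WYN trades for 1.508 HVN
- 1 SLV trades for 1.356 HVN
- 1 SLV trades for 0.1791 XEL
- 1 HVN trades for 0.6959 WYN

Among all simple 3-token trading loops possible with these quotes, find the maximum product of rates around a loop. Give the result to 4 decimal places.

1.1248

HVN→SLV→WYN→HVN: 0.7444 × 1.002 × 1.508 = 1.12480
HVN→WYN→XEL→HVN: 0.6959 × 0.1977 × 7.652 = 1.05276
HVN→SLV→XEL→HVN: 0.7444 × 0.1791 × 7.652 = 1.02018
Maximum is HVN→SLV→WYN→HVN at 1.1248; arbitrage exists.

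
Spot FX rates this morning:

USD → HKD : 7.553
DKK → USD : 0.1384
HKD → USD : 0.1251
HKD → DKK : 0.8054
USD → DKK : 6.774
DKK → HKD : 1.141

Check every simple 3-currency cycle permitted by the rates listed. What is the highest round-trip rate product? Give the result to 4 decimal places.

0.9669

USD→DKK→HKD→USD: 6.774 × 1.141 × 0.1251 = 0.96691
USD→HKD→DKK→USD: 7.553 × 0.8054 × 0.1384 = 0.84191
Maximum is USD→DKK→HKD→USD at 0.9669; no arbitrage — every cycle loses value.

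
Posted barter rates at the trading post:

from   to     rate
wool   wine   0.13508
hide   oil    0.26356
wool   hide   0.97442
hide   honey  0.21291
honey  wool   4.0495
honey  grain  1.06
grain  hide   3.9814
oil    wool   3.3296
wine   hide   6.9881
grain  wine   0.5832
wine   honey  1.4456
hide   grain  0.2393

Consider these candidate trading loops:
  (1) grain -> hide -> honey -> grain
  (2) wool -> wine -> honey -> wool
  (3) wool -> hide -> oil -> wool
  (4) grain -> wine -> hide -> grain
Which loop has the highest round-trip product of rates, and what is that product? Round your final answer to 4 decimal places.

(1) 3.9814 × 0.21291 × 1.06 = 0.89854
(2) 0.13508 × 1.4456 × 4.0495 = 0.79075
(3) 0.97442 × 0.26356 × 3.3296 = 0.85510
(4) 0.5832 × 6.9881 × 0.2393 = 0.97526
Highest is cycle (4) at 0.9753 (≤1, no arbitrage).

0.9753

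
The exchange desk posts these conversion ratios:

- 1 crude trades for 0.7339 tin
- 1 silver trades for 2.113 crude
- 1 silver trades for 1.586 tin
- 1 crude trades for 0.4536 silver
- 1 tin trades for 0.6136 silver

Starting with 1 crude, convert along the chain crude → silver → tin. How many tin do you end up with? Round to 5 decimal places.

1 crude × 0.4536 = 0.4536 silver
0.4536 silver × 1.586 = 0.7194096 tin

0.71941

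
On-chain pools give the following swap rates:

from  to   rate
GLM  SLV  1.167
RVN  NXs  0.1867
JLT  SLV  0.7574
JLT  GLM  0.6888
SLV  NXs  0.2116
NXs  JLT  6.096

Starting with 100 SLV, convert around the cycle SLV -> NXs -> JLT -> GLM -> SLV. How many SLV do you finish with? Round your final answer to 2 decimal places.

103.69

100 SLV × 0.2116 = 21.16 NXs
21.16 NXs × 6.096 = 128.99136 JLT
128.99136 JLT × 0.6888 = 88.849248768 GLM
88.849248768 GLM × 1.167 = 103.687073312256 SLV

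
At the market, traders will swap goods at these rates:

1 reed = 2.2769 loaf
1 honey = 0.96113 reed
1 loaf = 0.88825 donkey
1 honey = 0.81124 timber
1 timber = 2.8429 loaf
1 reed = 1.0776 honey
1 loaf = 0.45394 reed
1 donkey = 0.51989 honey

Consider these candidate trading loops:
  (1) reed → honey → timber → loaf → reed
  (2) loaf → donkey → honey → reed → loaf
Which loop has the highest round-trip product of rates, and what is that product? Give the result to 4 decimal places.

1.1282

(1) 1.0776 × 0.81124 × 2.8429 × 0.45394 = 1.12815
(2) 0.88825 × 0.51989 × 0.96113 × 2.2769 = 1.01058
Highest is cycle (1) at 1.1282 (>1, arbitrage).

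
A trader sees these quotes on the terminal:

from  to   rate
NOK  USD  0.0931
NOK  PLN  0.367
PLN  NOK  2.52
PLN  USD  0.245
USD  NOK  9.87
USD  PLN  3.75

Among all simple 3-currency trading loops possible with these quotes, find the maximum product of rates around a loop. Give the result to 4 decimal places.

0.8875

NOK→PLN→USD→NOK: 0.367 × 0.245 × 9.87 = 0.88746
NOK→USD→PLN→NOK: 0.0931 × 3.75 × 2.52 = 0.87980
Maximum is NOK→PLN→USD→NOK at 0.8875; no arbitrage — every cycle loses value.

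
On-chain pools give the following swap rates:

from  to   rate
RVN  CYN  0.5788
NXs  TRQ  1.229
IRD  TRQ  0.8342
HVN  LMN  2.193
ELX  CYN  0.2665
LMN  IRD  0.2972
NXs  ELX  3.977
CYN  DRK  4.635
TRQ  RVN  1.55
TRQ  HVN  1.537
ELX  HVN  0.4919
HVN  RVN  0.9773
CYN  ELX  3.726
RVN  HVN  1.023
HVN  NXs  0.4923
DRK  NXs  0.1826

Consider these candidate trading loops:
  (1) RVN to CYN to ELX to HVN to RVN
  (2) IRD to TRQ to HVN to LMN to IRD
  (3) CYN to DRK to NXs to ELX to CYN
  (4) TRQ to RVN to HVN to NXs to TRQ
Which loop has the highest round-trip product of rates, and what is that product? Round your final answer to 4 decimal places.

(1) 0.5788 × 3.726 × 0.4919 × 0.9773 = 1.03675
(2) 0.8342 × 1.537 × 2.193 × 0.2972 = 0.83566
(3) 4.635 × 0.1826 × 3.977 × 0.2665 = 0.89702
(4) 1.55 × 1.023 × 0.4923 × 1.229 = 0.95938
Highest is cycle (1) at 1.0368 (>1, arbitrage).

1.0368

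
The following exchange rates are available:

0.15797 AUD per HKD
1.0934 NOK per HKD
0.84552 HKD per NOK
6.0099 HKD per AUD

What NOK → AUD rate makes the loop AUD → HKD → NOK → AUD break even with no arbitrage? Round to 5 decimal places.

0.15218

Known legs of the cycle: 6.0099 × 1.0934 = 6.57122466
For no arbitrage the full-cycle product must be 1, so the missing rate is 1 / 6.57122466 ≈ 0.1521786.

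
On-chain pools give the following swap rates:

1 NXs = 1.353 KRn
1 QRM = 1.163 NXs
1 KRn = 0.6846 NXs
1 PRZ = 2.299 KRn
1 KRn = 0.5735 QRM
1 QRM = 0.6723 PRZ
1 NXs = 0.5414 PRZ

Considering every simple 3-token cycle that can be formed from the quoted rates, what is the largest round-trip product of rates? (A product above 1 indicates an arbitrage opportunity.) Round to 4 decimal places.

0.9024

NXs→KRn→QRM→NXs: 1.353 × 0.5735 × 1.163 = 0.90242
KRn→QRM→PRZ→KRn: 0.5735 × 0.6723 × 2.299 = 0.88641
NXs→PRZ→KRn→NXs: 0.5414 × 2.299 × 0.6846 = 0.85211
Maximum is NXs→KRn→QRM→NXs at 0.9024; no arbitrage — every cycle loses value.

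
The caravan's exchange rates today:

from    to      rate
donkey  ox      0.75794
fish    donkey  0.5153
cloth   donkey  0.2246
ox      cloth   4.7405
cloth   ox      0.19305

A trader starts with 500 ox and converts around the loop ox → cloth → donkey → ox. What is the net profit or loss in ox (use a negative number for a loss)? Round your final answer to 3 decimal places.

500 ox × 4.7405 = 2370.25 cloth
2370.25 cloth × 0.2246 = 532.35815 donkey
532.35815 donkey × 0.75794 = 403.495536211 ox
Net change: 403.495536211 − 500 = -96.504463789 ox

-96.504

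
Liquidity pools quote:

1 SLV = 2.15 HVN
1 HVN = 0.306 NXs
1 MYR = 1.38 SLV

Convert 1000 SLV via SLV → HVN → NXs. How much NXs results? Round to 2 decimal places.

657.90

1000 SLV × 2.15 = 2150 HVN
2150 HVN × 0.306 = 657.9 NXs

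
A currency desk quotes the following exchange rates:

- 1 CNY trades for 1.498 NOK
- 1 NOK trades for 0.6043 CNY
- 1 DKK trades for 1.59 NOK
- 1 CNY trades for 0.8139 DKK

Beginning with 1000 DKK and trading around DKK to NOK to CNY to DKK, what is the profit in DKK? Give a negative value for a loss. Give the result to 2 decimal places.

-217.97

1000 DKK × 1.59 = 1590 NOK
1590 NOK × 0.6043 = 960.837 CNY
960.837 CNY × 0.8139 = 782.0252343 DKK
Net change: 782.0252343 − 1000 = -217.9747657 DKK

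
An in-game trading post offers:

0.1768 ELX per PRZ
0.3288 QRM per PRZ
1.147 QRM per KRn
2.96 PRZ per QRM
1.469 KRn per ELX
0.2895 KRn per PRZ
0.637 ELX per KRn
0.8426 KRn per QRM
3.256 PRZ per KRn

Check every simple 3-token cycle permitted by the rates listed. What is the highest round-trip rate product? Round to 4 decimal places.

PRZ→KRn→QRM→PRZ: 0.2895 × 1.147 × 2.96 = 0.98289
PRZ→QRM→KRn→PRZ: 0.3288 × 0.8426 × 3.256 = 0.90206
PRZ→ELX→KRn→PRZ: 0.1768 × 1.469 × 3.256 = 0.84565
Maximum is PRZ→KRn→QRM→PRZ at 0.9829; no arbitrage — every cycle loses value.

0.9829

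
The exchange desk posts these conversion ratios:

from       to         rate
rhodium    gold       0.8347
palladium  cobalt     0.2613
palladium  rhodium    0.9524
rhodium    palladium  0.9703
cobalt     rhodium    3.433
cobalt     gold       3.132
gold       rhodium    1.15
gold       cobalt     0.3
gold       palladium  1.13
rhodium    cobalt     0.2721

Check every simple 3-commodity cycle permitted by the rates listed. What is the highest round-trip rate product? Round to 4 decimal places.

0.9800

gold→rhodium→cobalt→gold: 1.15 × 0.2721 × 3.132 = 0.98005
palladium→cobalt→gold→palladium: 0.2613 × 3.132 × 1.13 = 0.92478
palladium→rhodium→gold→palladium: 0.9524 × 0.8347 × 1.13 = 0.89831
palladium→cobalt→rhodium→palladium: 0.2613 × 3.433 × 0.9703 = 0.87040
gold→cobalt→rhodium→gold: 0.3 × 3.433 × 0.8347 = 0.85966
Maximum is gold→rhodium→cobalt→gold at 0.9800; no arbitrage — every cycle loses value.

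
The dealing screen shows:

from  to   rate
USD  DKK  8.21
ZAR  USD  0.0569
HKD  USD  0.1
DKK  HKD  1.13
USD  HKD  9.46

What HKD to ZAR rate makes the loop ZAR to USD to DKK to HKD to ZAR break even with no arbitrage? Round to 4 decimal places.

Known legs of the cycle: 0.0569 × 8.21 × 1.13 = 0.52787837
For no arbitrage the full-cycle product must be 1, so the missing rate is 1 / 0.52787837 ≈ 1.894376.

1.8944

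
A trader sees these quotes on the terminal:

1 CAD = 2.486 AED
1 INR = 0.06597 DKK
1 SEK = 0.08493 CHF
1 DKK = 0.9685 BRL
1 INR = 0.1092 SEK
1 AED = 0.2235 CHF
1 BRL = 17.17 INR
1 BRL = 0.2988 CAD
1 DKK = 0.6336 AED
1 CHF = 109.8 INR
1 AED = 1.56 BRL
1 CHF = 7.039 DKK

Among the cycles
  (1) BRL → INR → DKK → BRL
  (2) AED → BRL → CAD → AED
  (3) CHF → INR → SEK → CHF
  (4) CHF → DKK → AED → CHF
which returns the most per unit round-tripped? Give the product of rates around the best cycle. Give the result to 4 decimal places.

1.1588

(1) 17.17 × 0.06597 × 0.9685 = 1.09702
(2) 1.56 × 0.2988 × 2.486 = 1.15879
(3) 109.8 × 0.1092 × 0.08493 = 1.01832
(4) 7.039 × 0.6336 × 0.2235 = 0.99679
Highest is cycle (2) at 1.1588 (>1, arbitrage).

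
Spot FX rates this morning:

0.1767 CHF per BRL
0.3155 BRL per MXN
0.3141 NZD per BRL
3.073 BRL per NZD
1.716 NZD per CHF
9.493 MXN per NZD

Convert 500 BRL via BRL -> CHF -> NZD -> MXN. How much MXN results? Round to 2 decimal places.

1439.22

500 BRL × 0.1767 = 88.35 CHF
88.35 CHF × 1.716 = 151.6086 NZD
151.6086 NZD × 9.493 = 1439.2204398 MXN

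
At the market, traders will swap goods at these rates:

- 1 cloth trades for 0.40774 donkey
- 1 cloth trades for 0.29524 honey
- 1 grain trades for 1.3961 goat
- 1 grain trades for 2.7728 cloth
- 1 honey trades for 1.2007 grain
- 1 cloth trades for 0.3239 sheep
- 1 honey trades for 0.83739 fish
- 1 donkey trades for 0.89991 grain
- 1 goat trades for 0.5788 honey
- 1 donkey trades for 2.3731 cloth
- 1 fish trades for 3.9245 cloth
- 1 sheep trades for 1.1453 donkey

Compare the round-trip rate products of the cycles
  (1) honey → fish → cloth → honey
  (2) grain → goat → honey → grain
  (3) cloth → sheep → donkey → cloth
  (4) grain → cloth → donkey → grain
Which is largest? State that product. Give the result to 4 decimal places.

(1) 0.83739 × 3.9245 × 0.29524 = 0.97026
(2) 1.3961 × 0.5788 × 1.2007 = 0.97024
(3) 0.3239 × 1.1453 × 2.3731 = 0.88033
(4) 2.7728 × 0.40774 × 0.89991 = 1.01742
Highest is cycle (4) at 1.0174 (>1, arbitrage).

1.0174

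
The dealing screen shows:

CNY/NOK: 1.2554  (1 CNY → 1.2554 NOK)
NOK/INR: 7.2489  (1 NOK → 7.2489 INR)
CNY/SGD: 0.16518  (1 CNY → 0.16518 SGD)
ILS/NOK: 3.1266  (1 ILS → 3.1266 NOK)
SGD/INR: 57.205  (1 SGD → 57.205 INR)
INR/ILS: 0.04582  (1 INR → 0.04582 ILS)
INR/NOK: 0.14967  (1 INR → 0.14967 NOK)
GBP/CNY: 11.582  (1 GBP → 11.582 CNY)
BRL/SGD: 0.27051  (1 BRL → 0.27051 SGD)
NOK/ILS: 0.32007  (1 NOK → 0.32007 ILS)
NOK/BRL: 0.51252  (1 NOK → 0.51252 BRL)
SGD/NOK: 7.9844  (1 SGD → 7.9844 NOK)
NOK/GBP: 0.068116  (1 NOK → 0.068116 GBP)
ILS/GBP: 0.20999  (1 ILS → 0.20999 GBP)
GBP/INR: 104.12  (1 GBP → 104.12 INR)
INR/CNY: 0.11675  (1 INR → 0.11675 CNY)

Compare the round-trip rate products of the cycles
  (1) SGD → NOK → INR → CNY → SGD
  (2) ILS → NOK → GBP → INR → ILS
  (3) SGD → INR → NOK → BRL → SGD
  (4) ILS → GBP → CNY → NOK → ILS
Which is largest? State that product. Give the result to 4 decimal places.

1.1870

(1) 7.9844 × 7.2489 × 0.11675 × 0.16518 = 1.11617
(2) 3.1266 × 0.068116 × 104.12 × 0.04582 = 1.01604
(3) 57.205 × 0.14967 × 0.51252 × 0.27051 = 1.18703
(4) 0.20999 × 11.582 × 1.2554 × 0.32007 = 0.97726
Highest is cycle (3) at 1.1870 (>1, arbitrage).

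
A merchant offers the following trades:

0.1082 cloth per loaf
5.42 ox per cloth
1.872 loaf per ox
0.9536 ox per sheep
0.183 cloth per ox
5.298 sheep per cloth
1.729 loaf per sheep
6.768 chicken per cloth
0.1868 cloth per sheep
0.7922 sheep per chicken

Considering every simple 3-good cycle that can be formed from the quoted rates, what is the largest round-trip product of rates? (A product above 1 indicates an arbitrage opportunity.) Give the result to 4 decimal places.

ox→loaf→cloth→ox: 1.872 × 0.1082 × 5.42 = 1.09782
sheep→cloth→chicken→sheep: 0.1868 × 6.768 × 0.7922 = 1.00155
loaf→cloth→sheep→loaf: 0.1082 × 5.298 × 1.729 = 0.99114
ox→cloth→sheep→ox: 0.183 × 5.298 × 0.9536 = 0.92455
Maximum is ox→loaf→cloth→ox at 1.0978; arbitrage exists.

1.0978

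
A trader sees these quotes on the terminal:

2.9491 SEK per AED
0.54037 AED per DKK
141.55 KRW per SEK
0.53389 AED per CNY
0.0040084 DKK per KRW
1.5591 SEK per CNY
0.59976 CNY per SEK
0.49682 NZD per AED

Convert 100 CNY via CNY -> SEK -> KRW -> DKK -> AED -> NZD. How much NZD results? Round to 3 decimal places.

100 CNY × 1.5591 = 155.91 SEK
155.91 SEK × 141.55 = 22069.0605 KRW
22069.0605 KRW × 0.0040084 = 88.4616221082 DKK
88.4616221082 DKK × 0.54037 = 47.802006738608034 AED
47.802006738608034 AED × 0.49682 = 23.74899298787524345188 NZD

23.749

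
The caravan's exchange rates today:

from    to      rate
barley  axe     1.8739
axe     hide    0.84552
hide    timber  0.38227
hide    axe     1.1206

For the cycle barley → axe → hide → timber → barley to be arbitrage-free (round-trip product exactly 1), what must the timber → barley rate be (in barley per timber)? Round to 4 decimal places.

1.6510

Known legs of the cycle: 1.8739 × 0.84552 × 0.38227 = 0.60567620587656
For no arbitrage the full-cycle product must be 1, so the missing rate is 1 / 0.60567620587656 ≈ 1.651047.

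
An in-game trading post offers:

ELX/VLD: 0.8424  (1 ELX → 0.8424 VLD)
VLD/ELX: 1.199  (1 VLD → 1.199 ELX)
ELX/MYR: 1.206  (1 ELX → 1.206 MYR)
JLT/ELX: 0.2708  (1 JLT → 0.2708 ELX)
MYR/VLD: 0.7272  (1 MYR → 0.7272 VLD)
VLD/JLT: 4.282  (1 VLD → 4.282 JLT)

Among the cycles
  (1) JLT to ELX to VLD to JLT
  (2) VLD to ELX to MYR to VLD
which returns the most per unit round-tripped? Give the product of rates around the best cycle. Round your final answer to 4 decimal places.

(1) 0.2708 × 0.8424 × 4.282 = 0.97682
(2) 1.199 × 1.206 × 0.7272 = 1.05153
Highest is cycle (2) at 1.0515 (>1, arbitrage).

1.0515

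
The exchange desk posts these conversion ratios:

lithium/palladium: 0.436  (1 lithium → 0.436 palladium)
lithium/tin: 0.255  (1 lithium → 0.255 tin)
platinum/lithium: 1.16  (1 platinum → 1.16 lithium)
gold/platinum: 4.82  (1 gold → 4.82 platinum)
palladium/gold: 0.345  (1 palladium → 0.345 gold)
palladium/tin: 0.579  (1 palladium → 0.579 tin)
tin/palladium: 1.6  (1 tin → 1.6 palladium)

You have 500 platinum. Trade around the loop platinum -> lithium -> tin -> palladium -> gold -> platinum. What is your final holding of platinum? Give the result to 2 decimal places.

393.51

500 platinum × 1.16 = 580 lithium
580 lithium × 0.255 = 147.9 tin
147.9 tin × 1.6 = 236.64 palladium
236.64 palladium × 0.345 = 81.6408 gold
81.6408 gold × 4.82 = 393.508656 platinum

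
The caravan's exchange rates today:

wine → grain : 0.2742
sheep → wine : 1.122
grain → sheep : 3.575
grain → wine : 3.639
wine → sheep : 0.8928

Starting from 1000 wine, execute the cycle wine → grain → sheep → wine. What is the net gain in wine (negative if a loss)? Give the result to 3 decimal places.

99.857

1000 wine × 0.2742 = 274.2 grain
274.2 grain × 3.575 = 980.265 sheep
980.265 sheep × 1.122 = 1099.85733 wine
Net change: 1099.85733 − 1000 = 99.85733 wine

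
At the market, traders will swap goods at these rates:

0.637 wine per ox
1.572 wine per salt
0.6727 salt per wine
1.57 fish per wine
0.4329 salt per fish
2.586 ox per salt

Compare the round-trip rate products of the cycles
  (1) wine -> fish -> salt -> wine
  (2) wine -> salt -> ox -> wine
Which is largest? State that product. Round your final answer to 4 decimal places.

(1) 1.57 × 0.4329 × 1.572 = 1.06841
(2) 0.6727 × 2.586 × 0.637 = 1.10813
Highest is cycle (2) at 1.1081 (>1, arbitrage).

1.1081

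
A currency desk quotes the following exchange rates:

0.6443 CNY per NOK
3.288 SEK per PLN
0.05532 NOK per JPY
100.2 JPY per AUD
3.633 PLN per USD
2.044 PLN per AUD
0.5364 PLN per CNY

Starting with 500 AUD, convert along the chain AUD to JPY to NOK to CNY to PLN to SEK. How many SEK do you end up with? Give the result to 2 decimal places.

500 AUD × 100.2 = 50100 JPY
50100 JPY × 0.05532 = 2771.532 NOK
2771.532 NOK × 0.6443 = 1785.6980676 CNY
1785.6980676 CNY × 0.5364 = 957.84844346064 PLN
957.84844346064 PLN × 3.288 = 3149.40568209858432 SEK

3149.41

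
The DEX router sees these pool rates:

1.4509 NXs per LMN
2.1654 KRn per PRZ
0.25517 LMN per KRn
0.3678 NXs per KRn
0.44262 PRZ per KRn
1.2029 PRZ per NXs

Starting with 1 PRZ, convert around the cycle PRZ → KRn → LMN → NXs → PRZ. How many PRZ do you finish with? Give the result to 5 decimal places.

1 PRZ × 2.1654 = 2.1654 KRn
2.1654 KRn × 0.25517 = 0.552545118 LMN
0.552545118 LMN × 1.4509 = 0.8016877117062 NXs
0.8016877117062 NXs × 1.2029 = 0.96435014841138798 PRZ

0.96435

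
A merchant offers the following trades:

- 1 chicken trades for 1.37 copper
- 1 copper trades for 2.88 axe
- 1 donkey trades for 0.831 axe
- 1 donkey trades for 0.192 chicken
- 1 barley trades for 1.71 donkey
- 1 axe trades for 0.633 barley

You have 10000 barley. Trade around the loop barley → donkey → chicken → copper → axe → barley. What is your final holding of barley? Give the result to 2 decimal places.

8200.00

10000 barley × 1.71 = 17100 donkey
17100 donkey × 0.192 = 3283.2 chicken
3283.2 chicken × 1.37 = 4497.984 copper
4497.984 copper × 2.88 = 12954.19392 axe
12954.19392 axe × 0.633 = 8200.00475136 barley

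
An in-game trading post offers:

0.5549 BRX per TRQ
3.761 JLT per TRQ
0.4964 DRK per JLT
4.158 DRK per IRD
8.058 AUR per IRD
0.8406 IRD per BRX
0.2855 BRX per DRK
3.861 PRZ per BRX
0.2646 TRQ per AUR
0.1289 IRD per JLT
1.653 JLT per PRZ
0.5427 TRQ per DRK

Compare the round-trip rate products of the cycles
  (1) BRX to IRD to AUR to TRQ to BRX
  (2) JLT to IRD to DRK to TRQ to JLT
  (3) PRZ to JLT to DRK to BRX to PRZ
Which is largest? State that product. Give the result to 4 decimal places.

1.0940

(1) 0.8406 × 8.058 × 0.2646 × 0.5549 = 0.99454
(2) 0.1289 × 4.158 × 0.5427 × 3.761 = 1.09396
(3) 1.653 × 0.4964 × 0.2855 × 3.861 = 0.90450
Highest is cycle (2) at 1.0940 (>1, arbitrage).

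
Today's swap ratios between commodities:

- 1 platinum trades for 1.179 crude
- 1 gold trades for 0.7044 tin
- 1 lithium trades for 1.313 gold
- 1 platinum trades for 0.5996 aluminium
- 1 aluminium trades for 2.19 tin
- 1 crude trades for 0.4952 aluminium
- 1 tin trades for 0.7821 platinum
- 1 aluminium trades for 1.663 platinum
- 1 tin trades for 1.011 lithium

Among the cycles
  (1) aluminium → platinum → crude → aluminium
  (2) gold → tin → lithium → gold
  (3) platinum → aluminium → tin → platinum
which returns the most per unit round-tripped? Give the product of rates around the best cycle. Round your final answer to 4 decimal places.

(1) 1.663 × 1.179 × 0.4952 = 0.97093
(2) 0.7044 × 1.011 × 1.313 = 0.93505
(3) 0.5996 × 2.19 × 0.7821 = 1.02699
Highest is cycle (3) at 1.0270 (>1, arbitrage).

1.0270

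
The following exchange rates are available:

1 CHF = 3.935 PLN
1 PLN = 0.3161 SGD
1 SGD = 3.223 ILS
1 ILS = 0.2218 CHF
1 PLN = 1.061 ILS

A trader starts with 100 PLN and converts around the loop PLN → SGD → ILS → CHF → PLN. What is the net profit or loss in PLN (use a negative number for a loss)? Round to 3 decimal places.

-11.082

100 PLN × 0.3161 = 31.61 SGD
31.61 SGD × 3.223 = 101.87903 ILS
101.87903 ILS × 0.2218 = 22.596768854 CHF
22.596768854 CHF × 3.935 = 88.91828544049 PLN
Net change: 88.91828544049 − 100 = -11.08171455951 PLN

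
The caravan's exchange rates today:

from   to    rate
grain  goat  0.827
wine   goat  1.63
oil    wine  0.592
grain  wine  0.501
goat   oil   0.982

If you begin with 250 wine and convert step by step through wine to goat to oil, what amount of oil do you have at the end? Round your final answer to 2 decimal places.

400.17

250 wine × 1.63 = 407.5 goat
407.5 goat × 0.982 = 400.165 oil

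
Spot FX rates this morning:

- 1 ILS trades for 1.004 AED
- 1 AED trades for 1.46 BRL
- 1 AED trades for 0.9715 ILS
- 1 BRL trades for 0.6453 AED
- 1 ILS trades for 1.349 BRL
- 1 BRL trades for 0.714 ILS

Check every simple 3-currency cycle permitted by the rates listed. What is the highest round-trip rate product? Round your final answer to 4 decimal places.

1.0466

AED→BRL→ILS→AED: 1.46 × 0.714 × 1.004 = 1.04661
AED→ILS→BRL→AED: 0.9715 × 1.349 × 0.6453 = 0.84570
Maximum is AED→BRL→ILS→AED at 1.0466; arbitrage exists.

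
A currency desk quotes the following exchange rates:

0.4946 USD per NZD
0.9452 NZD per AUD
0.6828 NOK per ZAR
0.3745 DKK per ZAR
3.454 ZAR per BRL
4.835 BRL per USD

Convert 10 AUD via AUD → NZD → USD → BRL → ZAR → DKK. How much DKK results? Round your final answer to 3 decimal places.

10 AUD × 0.9452 = 9.452 NZD
9.452 NZD × 0.4946 = 4.6749592 USD
4.6749592 USD × 4.835 = 22.603427732 BRL
22.603427732 BRL × 3.454 = 78.072239386328 ZAR
78.072239386328 ZAR × 0.3745 = 29.238053650179836 DKK

29.238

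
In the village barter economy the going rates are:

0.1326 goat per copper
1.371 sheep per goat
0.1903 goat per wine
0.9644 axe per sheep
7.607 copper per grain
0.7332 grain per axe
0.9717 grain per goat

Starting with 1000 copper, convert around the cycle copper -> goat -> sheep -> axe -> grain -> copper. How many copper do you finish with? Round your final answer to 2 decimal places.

1000 copper × 0.1326 = 132.6 goat
132.6 goat × 1.371 = 181.7946 sheep
181.7946 sheep × 0.9644 = 175.32271224 axe
175.32271224 axe × 0.7332 = 128.546612614368 grain
128.546612614368 grain × 7.607 = 977.854082157497376 copper

977.85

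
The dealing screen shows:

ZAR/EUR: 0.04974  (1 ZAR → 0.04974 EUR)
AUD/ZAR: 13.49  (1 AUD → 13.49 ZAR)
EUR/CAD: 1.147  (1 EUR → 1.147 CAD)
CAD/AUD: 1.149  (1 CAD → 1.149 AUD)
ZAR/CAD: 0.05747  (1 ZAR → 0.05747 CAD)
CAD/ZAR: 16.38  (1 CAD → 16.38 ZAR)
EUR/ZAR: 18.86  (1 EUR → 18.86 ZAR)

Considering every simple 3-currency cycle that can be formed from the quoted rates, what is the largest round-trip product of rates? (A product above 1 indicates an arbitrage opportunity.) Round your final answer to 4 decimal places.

0.9345

EUR→CAD→ZAR→EUR: 1.147 × 16.38 × 0.04974 = 0.93451
AUD→ZAR→CAD→AUD: 13.49 × 0.05747 × 1.149 = 0.89079
Maximum is EUR→CAD→ZAR→EUR at 0.9345; no arbitrage — every cycle loses value.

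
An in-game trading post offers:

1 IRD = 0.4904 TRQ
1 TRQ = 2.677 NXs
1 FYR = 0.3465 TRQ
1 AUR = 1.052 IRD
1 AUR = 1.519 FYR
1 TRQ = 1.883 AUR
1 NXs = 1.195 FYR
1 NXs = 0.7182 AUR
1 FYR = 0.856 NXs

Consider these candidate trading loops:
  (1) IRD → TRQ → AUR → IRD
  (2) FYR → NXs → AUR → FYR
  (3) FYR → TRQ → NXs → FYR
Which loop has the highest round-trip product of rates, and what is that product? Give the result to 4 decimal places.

(1) 0.4904 × 1.883 × 1.052 = 0.97144
(2) 0.856 × 0.7182 × 1.519 = 0.93385
(3) 0.3465 × 2.677 × 1.195 = 1.10846
Highest is cycle (3) at 1.1085 (>1, arbitrage).

1.1085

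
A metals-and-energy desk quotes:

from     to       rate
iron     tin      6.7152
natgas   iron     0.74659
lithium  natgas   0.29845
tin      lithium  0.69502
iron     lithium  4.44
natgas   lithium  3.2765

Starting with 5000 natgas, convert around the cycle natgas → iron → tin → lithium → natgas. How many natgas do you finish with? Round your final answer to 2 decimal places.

5000 natgas × 0.74659 = 3732.95 iron
3732.95 iron × 6.7152 = 25067.50584 tin
25067.50584 tin × 0.69502 = 17422.4179089168 lithium
17422.4179089168 lithium × 0.29845 = 5199.72062491621896 natgas

5199.72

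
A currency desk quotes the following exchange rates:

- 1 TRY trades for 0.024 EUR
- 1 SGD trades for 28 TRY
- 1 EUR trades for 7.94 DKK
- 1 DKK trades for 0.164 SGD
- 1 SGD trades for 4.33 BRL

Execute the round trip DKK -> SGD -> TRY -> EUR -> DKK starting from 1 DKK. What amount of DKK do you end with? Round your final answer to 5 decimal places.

1 DKK × 0.164 = 0.164 SGD
0.164 SGD × 28 = 4.592 TRY
4.592 TRY × 0.024 = 0.110208 EUR
0.110208 EUR × 7.94 = 0.87505152 DKK

0.87505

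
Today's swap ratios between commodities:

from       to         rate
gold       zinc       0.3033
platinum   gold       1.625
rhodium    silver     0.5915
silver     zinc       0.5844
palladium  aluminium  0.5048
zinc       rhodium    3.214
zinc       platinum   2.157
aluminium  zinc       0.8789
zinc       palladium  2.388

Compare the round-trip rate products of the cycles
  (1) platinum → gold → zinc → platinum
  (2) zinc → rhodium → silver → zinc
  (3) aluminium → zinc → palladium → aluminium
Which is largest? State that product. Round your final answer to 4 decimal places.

1.1110

(1) 1.625 × 0.3033 × 2.157 = 1.06310
(2) 3.214 × 0.5915 × 0.5844 = 1.11099
(3) 0.8789 × 2.388 × 0.5048 = 1.05948
Highest is cycle (2) at 1.1110 (>1, arbitrage).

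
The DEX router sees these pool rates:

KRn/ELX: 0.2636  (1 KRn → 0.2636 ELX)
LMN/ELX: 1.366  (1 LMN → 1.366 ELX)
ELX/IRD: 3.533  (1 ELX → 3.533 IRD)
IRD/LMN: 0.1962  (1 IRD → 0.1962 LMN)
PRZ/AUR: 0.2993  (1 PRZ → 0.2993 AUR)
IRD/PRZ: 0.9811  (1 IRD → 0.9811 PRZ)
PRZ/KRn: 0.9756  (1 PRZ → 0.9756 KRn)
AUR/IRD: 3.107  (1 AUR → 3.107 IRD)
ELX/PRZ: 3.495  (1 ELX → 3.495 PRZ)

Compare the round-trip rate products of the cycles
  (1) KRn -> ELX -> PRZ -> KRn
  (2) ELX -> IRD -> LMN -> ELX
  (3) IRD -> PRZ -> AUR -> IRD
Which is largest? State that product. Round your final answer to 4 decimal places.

(1) 0.2636 × 3.495 × 0.9756 = 0.89880
(2) 3.533 × 0.1962 × 1.366 = 0.94688
(3) 0.9811 × 0.2993 × 3.107 = 0.91235
Highest is cycle (2) at 0.9469 (≤1, no arbitrage).

0.9469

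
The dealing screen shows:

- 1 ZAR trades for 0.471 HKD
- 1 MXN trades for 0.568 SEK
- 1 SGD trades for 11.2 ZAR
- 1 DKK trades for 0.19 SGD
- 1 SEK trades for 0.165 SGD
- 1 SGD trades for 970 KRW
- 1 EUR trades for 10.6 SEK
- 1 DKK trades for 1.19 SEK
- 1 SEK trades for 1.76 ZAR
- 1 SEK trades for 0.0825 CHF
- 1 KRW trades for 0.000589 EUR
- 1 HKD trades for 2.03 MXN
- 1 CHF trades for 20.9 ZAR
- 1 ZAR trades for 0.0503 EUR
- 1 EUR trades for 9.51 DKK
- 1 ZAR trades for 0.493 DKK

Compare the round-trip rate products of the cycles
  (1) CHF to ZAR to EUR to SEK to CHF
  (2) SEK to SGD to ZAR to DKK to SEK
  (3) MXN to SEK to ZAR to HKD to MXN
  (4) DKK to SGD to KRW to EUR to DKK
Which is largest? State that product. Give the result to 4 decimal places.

(1) 20.9 × 0.0503 × 10.6 × 0.0825 = 0.91934
(2) 0.165 × 11.2 × 0.493 × 1.19 = 1.08417
(3) 0.568 × 1.76 × 0.471 × 2.03 = 0.95582
(4) 0.19 × 970 × 0.000589 × 9.51 = 1.03234
Highest is cycle (2) at 1.0842 (>1, arbitrage).

1.0842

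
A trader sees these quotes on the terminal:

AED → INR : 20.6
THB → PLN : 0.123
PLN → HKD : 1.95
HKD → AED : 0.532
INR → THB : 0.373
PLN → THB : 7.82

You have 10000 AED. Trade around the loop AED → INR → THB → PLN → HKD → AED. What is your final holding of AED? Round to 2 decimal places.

10000 AED × 20.6 = 206000 INR
206000 INR × 0.373 = 76838 THB
76838 THB × 0.123 = 9451.074 PLN
9451.074 PLN × 1.95 = 18429.5943 HKD
18429.5943 HKD × 0.532 = 9804.5441676 AED

9804.54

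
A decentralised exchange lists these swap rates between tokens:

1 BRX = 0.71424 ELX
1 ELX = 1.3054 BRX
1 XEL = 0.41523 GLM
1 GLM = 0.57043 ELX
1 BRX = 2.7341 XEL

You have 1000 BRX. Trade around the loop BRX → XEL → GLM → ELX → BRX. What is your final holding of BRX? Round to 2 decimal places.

845.37

1000 BRX × 2.7341 = 2734.1 XEL
2734.1 XEL × 0.41523 = 1135.280343 GLM
1135.280343 GLM × 0.57043 = 647.59796605749 ELX
647.59796605749 ELX × 1.3054 = 845.374384891447446 BRX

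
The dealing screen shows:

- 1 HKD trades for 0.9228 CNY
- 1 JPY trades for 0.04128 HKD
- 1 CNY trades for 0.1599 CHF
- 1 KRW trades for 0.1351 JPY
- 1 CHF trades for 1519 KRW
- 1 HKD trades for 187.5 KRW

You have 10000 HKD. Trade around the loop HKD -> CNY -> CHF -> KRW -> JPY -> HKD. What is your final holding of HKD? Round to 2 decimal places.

12499.97

10000 HKD × 0.9228 = 9228 CNY
9228 CNY × 0.1599 = 1475.5572 CHF
1475.5572 CHF × 1519 = 2241371.3868 KRW
2241371.3868 KRW × 0.1351 = 302809.27435668 JPY
302809.27435668 JPY × 0.04128 = 12499.9668454437504 HKD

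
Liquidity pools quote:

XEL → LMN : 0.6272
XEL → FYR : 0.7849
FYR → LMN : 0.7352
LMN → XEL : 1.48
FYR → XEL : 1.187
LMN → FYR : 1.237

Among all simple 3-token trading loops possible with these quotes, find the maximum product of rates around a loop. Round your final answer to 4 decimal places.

0.9209

FYR→XEL→LMN→FYR: 1.187 × 0.6272 × 1.237 = 0.92093
FYR→LMN→XEL→FYR: 0.7352 × 1.48 × 0.7849 = 0.85405
Maximum is FYR→XEL→LMN→FYR at 0.9209; no arbitrage — every cycle loses value.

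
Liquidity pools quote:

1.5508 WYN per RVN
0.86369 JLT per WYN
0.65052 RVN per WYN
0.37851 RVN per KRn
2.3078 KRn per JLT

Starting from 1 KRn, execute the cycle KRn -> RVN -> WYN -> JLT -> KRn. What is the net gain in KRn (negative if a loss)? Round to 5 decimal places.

1 KRn × 0.37851 = 0.37851 RVN
0.37851 RVN × 1.5508 = 0.586993308 WYN
0.586993308 WYN × 0.86369 = 0.50698025018652 JLT
0.50698025018652 JLT × 2.3078 = 1.170009021380450856 KRn
Net change: 1.170009021380450856 − 1 = 0.170009021380450856 KRn

0.17001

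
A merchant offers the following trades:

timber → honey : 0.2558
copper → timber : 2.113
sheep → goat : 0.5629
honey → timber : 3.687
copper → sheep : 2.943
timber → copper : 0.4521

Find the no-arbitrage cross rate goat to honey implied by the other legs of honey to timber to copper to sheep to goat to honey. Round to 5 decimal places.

Known legs of the cycle: 3.687 × 0.4521 × 2.943 × 0.5629 = 2.76139895014269
For no arbitrage the full-cycle product must be 1, so the missing rate is 1 / 2.76139895014269 ≈ 0.3621353.

0.36214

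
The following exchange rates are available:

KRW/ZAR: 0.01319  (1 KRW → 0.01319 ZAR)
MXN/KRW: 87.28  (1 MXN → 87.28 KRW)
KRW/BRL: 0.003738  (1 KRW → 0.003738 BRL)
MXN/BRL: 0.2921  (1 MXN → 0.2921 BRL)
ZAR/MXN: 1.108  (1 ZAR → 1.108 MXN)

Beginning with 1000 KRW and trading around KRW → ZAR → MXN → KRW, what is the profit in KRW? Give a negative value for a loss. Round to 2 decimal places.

275.56

1000 KRW × 0.01319 = 13.19 ZAR
13.19 ZAR × 1.108 = 14.61452 MXN
14.61452 MXN × 87.28 = 1275.5553056 KRW
Net change: 1275.5553056 − 1000 = 275.5553056 KRW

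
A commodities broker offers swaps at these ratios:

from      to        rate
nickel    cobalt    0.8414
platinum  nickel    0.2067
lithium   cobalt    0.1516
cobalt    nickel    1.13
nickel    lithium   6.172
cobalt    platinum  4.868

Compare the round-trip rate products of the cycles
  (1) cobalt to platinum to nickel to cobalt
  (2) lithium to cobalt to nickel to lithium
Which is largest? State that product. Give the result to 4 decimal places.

1.0573

(1) 4.868 × 0.2067 × 0.8414 = 0.84663
(2) 0.1516 × 1.13 × 6.172 = 1.05731
Highest is cycle (2) at 1.0573 (>1, arbitrage).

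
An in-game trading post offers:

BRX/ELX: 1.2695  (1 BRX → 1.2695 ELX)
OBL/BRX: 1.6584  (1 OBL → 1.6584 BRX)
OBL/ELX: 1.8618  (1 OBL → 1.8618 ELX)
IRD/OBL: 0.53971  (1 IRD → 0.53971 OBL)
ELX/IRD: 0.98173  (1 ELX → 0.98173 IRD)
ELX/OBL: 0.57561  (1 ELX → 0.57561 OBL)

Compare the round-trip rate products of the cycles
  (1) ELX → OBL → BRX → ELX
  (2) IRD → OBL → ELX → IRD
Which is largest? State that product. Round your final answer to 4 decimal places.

1.2119

(1) 0.57561 × 1.6584 × 1.2695 = 1.21185
(2) 0.53971 × 1.8618 × 0.98173 = 0.98647
Highest is cycle (1) at 1.2119 (>1, arbitrage).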